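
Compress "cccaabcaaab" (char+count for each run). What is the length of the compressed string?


Input: cccaabcaaab
Runs:
  'c' x 3 => "c3"
  'a' x 2 => "a2"
  'b' x 1 => "b1"
  'c' x 1 => "c1"
  'a' x 3 => "a3"
  'b' x 1 => "b1"
Compressed: "c3a2b1c1a3b1"
Compressed length: 12

12


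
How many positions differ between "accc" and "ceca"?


Comparing "accc" and "ceca" position by position:
  Position 0: 'a' vs 'c' => DIFFER
  Position 1: 'c' vs 'e' => DIFFER
  Position 2: 'c' vs 'c' => same
  Position 3: 'c' vs 'a' => DIFFER
Positions that differ: 3

3


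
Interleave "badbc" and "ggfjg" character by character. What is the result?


Interleaving "badbc" and "ggfjg":
  Position 0: 'b' from first, 'g' from second => "bg"
  Position 1: 'a' from first, 'g' from second => "ag"
  Position 2: 'd' from first, 'f' from second => "df"
  Position 3: 'b' from first, 'j' from second => "bj"
  Position 4: 'c' from first, 'g' from second => "cg"
Result: bgagdfbjcg

bgagdfbjcg


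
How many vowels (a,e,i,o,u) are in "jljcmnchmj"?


Input: jljcmnchmj
Checking each character:
  'j' at position 0: consonant
  'l' at position 1: consonant
  'j' at position 2: consonant
  'c' at position 3: consonant
  'm' at position 4: consonant
  'n' at position 5: consonant
  'c' at position 6: consonant
  'h' at position 7: consonant
  'm' at position 8: consonant
  'j' at position 9: consonant
Total vowels: 0

0


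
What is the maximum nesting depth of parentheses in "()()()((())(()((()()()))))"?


Input: "()()()((())(()((()()()))))"
Tracking depth:
  Position 0 '(': depth becomes 1
  Position 1 ')': depth becomes 0
  Position 2 '(': depth becomes 1
  Position 3 ')': depth becomes 0
  Position 4 '(': depth becomes 1
  Position 5 ')': depth becomes 0
  Position 6 '(': depth becomes 1
  Position 7 '(': depth becomes 2
  Position 8 '(': depth becomes 3
  Position 9 ')': depth becomes 2
  Position 10 ')': depth becomes 1
  Position 11 '(': depth becomes 2
  Position 12 '(': depth becomes 3
  Position 13 ')': depth becomes 2
  Position 14 '(': depth becomes 3
  Position 15 '(': depth becomes 4
  Position 16 '(': depth becomes 5
  Position 17 ')': depth becomes 4
  Position 18 '(': depth becomes 5
  Position 19 ')': depth becomes 4
  Position 20 '(': depth becomes 5
  Position 21 ')': depth becomes 4
  Position 22 ')': depth becomes 3
  Position 23 ')': depth becomes 2
  Position 24 ')': depth becomes 1
  Position 25 ')': depth becomes 0
Maximum depth reached: 5

5


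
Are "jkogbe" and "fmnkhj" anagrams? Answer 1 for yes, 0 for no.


Strings: "jkogbe", "fmnkhj"
Sorted first:  begjko
Sorted second: fhjkmn
Differ at position 0: 'b' vs 'f' => not anagrams

0


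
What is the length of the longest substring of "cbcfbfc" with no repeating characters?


Input: "cbcfbfc"
Sliding window (track last position of each char):
  Position 0 ('c'): window [0,0] length 1 -- new best
  Position 1 ('b'): window [0,1] length 2 -- new best
  Position 2 ('c'): repeat (last at 0), move window start to 1
  Position 2 ('c'): window [1,2] length 2
  Position 3 ('f'): window [1,3] length 3 -- new best
  Position 4 ('b'): repeat (last at 1), move window start to 2
  Position 4 ('b'): window [2,4] length 3
  Position 5 ('f'): repeat (last at 3), move window start to 4
  Position 5 ('f'): window [4,5] length 2
  Position 6 ('c'): window [4,6] length 3
Longest substring with no repeats: "bcf" with length 3

3


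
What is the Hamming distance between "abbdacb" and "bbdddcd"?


Comparing "abbdacb" and "bbdddcd" position by position:
  Position 0: 'a' vs 'b' => differ
  Position 1: 'b' vs 'b' => same
  Position 2: 'b' vs 'd' => differ
  Position 3: 'd' vs 'd' => same
  Position 4: 'a' vs 'd' => differ
  Position 5: 'c' vs 'c' => same
  Position 6: 'b' vs 'd' => differ
Total differences (Hamming distance): 4

4


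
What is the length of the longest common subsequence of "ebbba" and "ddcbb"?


LCS of "ebbba" and "ddcbb"
DP table:
           d    d    c    b    b
      0    0    0    0    0    0
  e   0    0    0    0    0    0
  b   0    0    0    0    1    1
  b   0    0    0    0    1    2
  b   0    0    0    0    1    2
  a   0    0    0    0    1    2
LCS length = dp[5][5] = 2

2


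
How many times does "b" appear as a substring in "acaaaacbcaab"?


Searching for "b" in "acaaaacbcaab"
Scanning each position:
  Position 0: "a" => no
  Position 1: "c" => no
  Position 2: "a" => no
  Position 3: "a" => no
  Position 4: "a" => no
  Position 5: "a" => no
  Position 6: "c" => no
  Position 7: "b" => MATCH
  Position 8: "c" => no
  Position 9: "a" => no
  Position 10: "a" => no
  Position 11: "b" => MATCH
Total occurrences: 2

2


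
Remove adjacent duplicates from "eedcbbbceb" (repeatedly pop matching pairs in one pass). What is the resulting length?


Input: eedcbbbceb
Stack-based adjacent duplicate removal:
  Read 'e': push. Stack: e
  Read 'e': matches stack top 'e' => pop. Stack: (empty)
  Read 'd': push. Stack: d
  Read 'c': push. Stack: dc
  Read 'b': push. Stack: dcb
  Read 'b': matches stack top 'b' => pop. Stack: dc
  Read 'b': push. Stack: dcb
  Read 'c': push. Stack: dcbc
  Read 'e': push. Stack: dcbce
  Read 'b': push. Stack: dcbceb
Final stack: "dcbceb" (length 6)

6


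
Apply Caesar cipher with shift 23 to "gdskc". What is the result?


Caesar cipher: shift "gdskc" by 23
  'g' (pos 6) + 23 = pos 3 = 'd'
  'd' (pos 3) + 23 = pos 0 = 'a'
  's' (pos 18) + 23 = pos 15 = 'p'
  'k' (pos 10) + 23 = pos 7 = 'h'
  'c' (pos 2) + 23 = pos 25 = 'z'
Result: daphz

daphz


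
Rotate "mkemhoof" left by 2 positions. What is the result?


Input: "mkemhoof", rotate left by 2
First 2 characters: "mk"
Remaining characters: "emhoof"
Concatenate remaining + first: "emhoof" + "mk" = "emhoofmk"

emhoofmk


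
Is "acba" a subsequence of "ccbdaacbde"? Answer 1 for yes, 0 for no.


Check if "acba" is a subsequence of "ccbdaacbde"
Greedy scan:
  Position 0 ('c'): no match needed
  Position 1 ('c'): no match needed
  Position 2 ('b'): no match needed
  Position 3 ('d'): no match needed
  Position 4 ('a'): matches sub[0] = 'a'
  Position 5 ('a'): no match needed
  Position 6 ('c'): matches sub[1] = 'c'
  Position 7 ('b'): matches sub[2] = 'b'
  Position 8 ('d'): no match needed
  Position 9 ('e'): no match needed
Only matched 3/4 characters => not a subsequence

0


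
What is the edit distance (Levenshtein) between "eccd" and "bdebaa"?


Computing edit distance: "eccd" -> "bdebaa"
DP table:
           b    d    e    b    a    a
      0    1    2    3    4    5    6
  e   1    1    2    2    3    4    5
  c   2    2    2    3    3    4    5
  c   3    3    3    3    4    4    5
  d   4    4    3    4    4    5    5
Edit distance = dp[4][6] = 5

5


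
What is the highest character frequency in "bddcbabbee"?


Input: bddcbabbee
Character counts:
  'a': 1
  'b': 4
  'c': 1
  'd': 2
  'e': 2
Maximum frequency: 4

4


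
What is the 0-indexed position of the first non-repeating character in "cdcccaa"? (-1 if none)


Input: cdcccaa
Character frequencies:
  'a': 2
  'c': 4
  'd': 1
Scanning left to right for freq == 1:
  Position 0 ('c'): freq=4, skip
  Position 1 ('d'): unique! => answer = 1

1


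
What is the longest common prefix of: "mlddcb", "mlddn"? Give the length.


Words: mlddcb, mlddn
  Position 0: all 'm' => match
  Position 1: all 'l' => match
  Position 2: all 'd' => match
  Position 3: all 'd' => match
  Position 4: ('c', 'n') => mismatch, stop
LCP = "mldd" (length 4)

4


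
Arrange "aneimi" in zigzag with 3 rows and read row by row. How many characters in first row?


Zigzag "aneimi" into 3 rows:
Placing characters:
  'a' => row 0
  'n' => row 1
  'e' => row 2
  'i' => row 1
  'm' => row 0
  'i' => row 1
Rows:
  Row 0: "am"
  Row 1: "nii"
  Row 2: "e"
First row length: 2

2


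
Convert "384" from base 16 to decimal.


Input: "384" in base 16
Positional expansion:
  Digit '3' (value 3) x 16^2 = 768
  Digit '8' (value 8) x 16^1 = 128
  Digit '4' (value 4) x 16^0 = 4
Sum = 900

900


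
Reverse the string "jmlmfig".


Input: jmlmfig
Reading characters right to left:
  Position 6: 'g'
  Position 5: 'i'
  Position 4: 'f'
  Position 3: 'm'
  Position 2: 'l'
  Position 1: 'm'
  Position 0: 'j'
Reversed: gifmlmj

gifmlmj


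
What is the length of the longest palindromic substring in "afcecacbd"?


Input: "afcecacbd"
Checking substrings for palindromes:
  [2:5] "cec" (len 3) => palindrome
  [4:7] "cac" (len 3) => palindrome
Longest palindromic substring: "cec" with length 3

3


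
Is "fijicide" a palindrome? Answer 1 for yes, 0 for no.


Input: fijicide
Reversed: edicijif
  Compare pos 0 ('f') with pos 7 ('e'): MISMATCH
  Compare pos 1 ('i') with pos 6 ('d'): MISMATCH
  Compare pos 2 ('j') with pos 5 ('i'): MISMATCH
  Compare pos 3 ('i') with pos 4 ('c'): MISMATCH
Result: not a palindrome

0


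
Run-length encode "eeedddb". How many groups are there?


Input: eeedddb
Scanning for consecutive runs:
  Group 1: 'e' x 3 (positions 0-2)
  Group 2: 'd' x 3 (positions 3-5)
  Group 3: 'b' x 1 (positions 6-6)
Total groups: 3

3


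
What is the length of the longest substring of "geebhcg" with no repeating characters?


Input: "geebhcg"
Sliding window (track last position of each char):
  Position 0 ('g'): window [0,0] length 1 -- new best
  Position 1 ('e'): window [0,1] length 2 -- new best
  Position 2 ('e'): repeat (last at 1), move window start to 2
  Position 2 ('e'): window [2,2] length 1
  Position 3 ('b'): window [2,3] length 2
  Position 4 ('h'): window [2,4] length 3 -- new best
  Position 5 ('c'): window [2,5] length 4 -- new best
  Position 6 ('g'): window [2,6] length 5 -- new best
Longest substring with no repeats: "ebhcg" with length 5

5


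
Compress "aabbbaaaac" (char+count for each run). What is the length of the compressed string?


Input: aabbbaaaac
Runs:
  'a' x 2 => "a2"
  'b' x 3 => "b3"
  'a' x 4 => "a4"
  'c' x 1 => "c1"
Compressed: "a2b3a4c1"
Compressed length: 8

8


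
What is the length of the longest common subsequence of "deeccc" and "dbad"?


LCS of "deeccc" and "dbad"
DP table:
           d    b    a    d
      0    0    0    0    0
  d   0    1    1    1    1
  e   0    1    1    1    1
  e   0    1    1    1    1
  c   0    1    1    1    1
  c   0    1    1    1    1
  c   0    1    1    1    1
LCS length = dp[6][4] = 1

1


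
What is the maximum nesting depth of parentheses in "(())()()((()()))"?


Input: "(())()()((()()))"
Tracking depth:
  Position 0 '(': depth becomes 1
  Position 1 '(': depth becomes 2
  Position 2 ')': depth becomes 1
  Position 3 ')': depth becomes 0
  Position 4 '(': depth becomes 1
  Position 5 ')': depth becomes 0
  Position 6 '(': depth becomes 1
  Position 7 ')': depth becomes 0
  Position 8 '(': depth becomes 1
  Position 9 '(': depth becomes 2
  Position 10 '(': depth becomes 3
  Position 11 ')': depth becomes 2
  Position 12 '(': depth becomes 3
  Position 13 ')': depth becomes 2
  Position 14 ')': depth becomes 1
  Position 15 ')': depth becomes 0
Maximum depth reached: 3

3


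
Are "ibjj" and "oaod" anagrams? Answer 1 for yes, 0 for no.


Strings: "ibjj", "oaod"
Sorted first:  bijj
Sorted second: adoo
Differ at position 0: 'b' vs 'a' => not anagrams

0


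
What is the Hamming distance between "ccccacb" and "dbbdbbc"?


Comparing "ccccacb" and "dbbdbbc" position by position:
  Position 0: 'c' vs 'd' => differ
  Position 1: 'c' vs 'b' => differ
  Position 2: 'c' vs 'b' => differ
  Position 3: 'c' vs 'd' => differ
  Position 4: 'a' vs 'b' => differ
  Position 5: 'c' vs 'b' => differ
  Position 6: 'b' vs 'c' => differ
Total differences (Hamming distance): 7

7


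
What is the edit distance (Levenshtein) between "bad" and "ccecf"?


Computing edit distance: "bad" -> "ccecf"
DP table:
           c    c    e    c    f
      0    1    2    3    4    5
  b   1    1    2    3    4    5
  a   2    2    2    3    4    5
  d   3    3    3    3    4    5
Edit distance = dp[3][5] = 5

5


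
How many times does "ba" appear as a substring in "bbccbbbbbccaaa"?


Searching for "ba" in "bbccbbbbbccaaa"
Scanning each position:
  Position 0: "bb" => no
  Position 1: "bc" => no
  Position 2: "cc" => no
  Position 3: "cb" => no
  Position 4: "bb" => no
  Position 5: "bb" => no
  Position 6: "bb" => no
  Position 7: "bb" => no
  Position 8: "bc" => no
  Position 9: "cc" => no
  Position 10: "ca" => no
  Position 11: "aa" => no
  Position 12: "aa" => no
Total occurrences: 0

0


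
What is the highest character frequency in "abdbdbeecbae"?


Input: abdbdbeecbae
Character counts:
  'a': 2
  'b': 4
  'c': 1
  'd': 2
  'e': 3
Maximum frequency: 4

4


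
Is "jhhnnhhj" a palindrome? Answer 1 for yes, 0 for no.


Input: jhhnnhhj
Reversed: jhhnnhhj
  Compare pos 0 ('j') with pos 7 ('j'): match
  Compare pos 1 ('h') with pos 6 ('h'): match
  Compare pos 2 ('h') with pos 5 ('h'): match
  Compare pos 3 ('n') with pos 4 ('n'): match
Result: palindrome

1


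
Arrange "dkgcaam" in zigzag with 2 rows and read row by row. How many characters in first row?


Zigzag "dkgcaam" into 2 rows:
Placing characters:
  'd' => row 0
  'k' => row 1
  'g' => row 0
  'c' => row 1
  'a' => row 0
  'a' => row 1
  'm' => row 0
Rows:
  Row 0: "dgam"
  Row 1: "kca"
First row length: 4

4


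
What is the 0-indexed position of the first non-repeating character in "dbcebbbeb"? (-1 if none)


Input: dbcebbbeb
Character frequencies:
  'b': 5
  'c': 1
  'd': 1
  'e': 2
Scanning left to right for freq == 1:
  Position 0 ('d'): unique! => answer = 0

0


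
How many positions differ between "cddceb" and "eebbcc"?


Comparing "cddceb" and "eebbcc" position by position:
  Position 0: 'c' vs 'e' => DIFFER
  Position 1: 'd' vs 'e' => DIFFER
  Position 2: 'd' vs 'b' => DIFFER
  Position 3: 'c' vs 'b' => DIFFER
  Position 4: 'e' vs 'c' => DIFFER
  Position 5: 'b' vs 'c' => DIFFER
Positions that differ: 6

6


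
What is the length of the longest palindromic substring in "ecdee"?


Input: "ecdee"
Checking substrings for palindromes:
  [3:5] "ee" (len 2) => palindrome
Longest palindromic substring: "ee" with length 2

2


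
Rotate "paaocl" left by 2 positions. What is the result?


Input: "paaocl", rotate left by 2
First 2 characters: "pa"
Remaining characters: "aocl"
Concatenate remaining + first: "aocl" + "pa" = "aoclpa"

aoclpa


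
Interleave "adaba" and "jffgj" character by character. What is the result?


Interleaving "adaba" and "jffgj":
  Position 0: 'a' from first, 'j' from second => "aj"
  Position 1: 'd' from first, 'f' from second => "df"
  Position 2: 'a' from first, 'f' from second => "af"
  Position 3: 'b' from first, 'g' from second => "bg"
  Position 4: 'a' from first, 'j' from second => "aj"
Result: ajdfafbgaj

ajdfafbgaj


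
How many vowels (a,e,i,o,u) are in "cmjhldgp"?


Input: cmjhldgp
Checking each character:
  'c' at position 0: consonant
  'm' at position 1: consonant
  'j' at position 2: consonant
  'h' at position 3: consonant
  'l' at position 4: consonant
  'd' at position 5: consonant
  'g' at position 6: consonant
  'p' at position 7: consonant
Total vowels: 0

0


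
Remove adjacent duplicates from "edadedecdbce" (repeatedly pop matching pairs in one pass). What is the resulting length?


Input: edadedecdbce
Stack-based adjacent duplicate removal:
  Read 'e': push. Stack: e
  Read 'd': push. Stack: ed
  Read 'a': push. Stack: eda
  Read 'd': push. Stack: edad
  Read 'e': push. Stack: edade
  Read 'd': push. Stack: edaded
  Read 'e': push. Stack: edadede
  Read 'c': push. Stack: edadedec
  Read 'd': push. Stack: edadedecd
  Read 'b': push. Stack: edadedecdb
  Read 'c': push. Stack: edadedecdbc
  Read 'e': push. Stack: edadedecdbce
Final stack: "edadedecdbce" (length 12)

12


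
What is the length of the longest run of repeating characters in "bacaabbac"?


Input: "bacaabbac"
Scanning for longest run:
  Position 1 ('a'): new char, reset run to 1
  Position 2 ('c'): new char, reset run to 1
  Position 3 ('a'): new char, reset run to 1
  Position 4 ('a'): continues run of 'a', length=2
  Position 5 ('b'): new char, reset run to 1
  Position 6 ('b'): continues run of 'b', length=2
  Position 7 ('a'): new char, reset run to 1
  Position 8 ('c'): new char, reset run to 1
Longest run: 'a' with length 2

2


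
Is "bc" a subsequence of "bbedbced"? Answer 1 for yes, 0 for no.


Check if "bc" is a subsequence of "bbedbced"
Greedy scan:
  Position 0 ('b'): matches sub[0] = 'b'
  Position 1 ('b'): no match needed
  Position 2 ('e'): no match needed
  Position 3 ('d'): no match needed
  Position 4 ('b'): no match needed
  Position 5 ('c'): matches sub[1] = 'c'
  Position 6 ('e'): no match needed
  Position 7 ('d'): no match needed
All 2 characters matched => is a subsequence

1


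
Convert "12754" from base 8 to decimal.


Input: "12754" in base 8
Positional expansion:
  Digit '1' (value 1) x 8^4 = 4096
  Digit '2' (value 2) x 8^3 = 1024
  Digit '7' (value 7) x 8^2 = 448
  Digit '5' (value 5) x 8^1 = 40
  Digit '4' (value 4) x 8^0 = 4
Sum = 5612

5612


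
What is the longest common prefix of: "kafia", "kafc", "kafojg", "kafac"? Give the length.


Words: kafia, kafc, kafojg, kafac
  Position 0: all 'k' => match
  Position 1: all 'a' => match
  Position 2: all 'f' => match
  Position 3: ('i', 'c', 'o', 'a') => mismatch, stop
LCP = "kaf" (length 3)

3


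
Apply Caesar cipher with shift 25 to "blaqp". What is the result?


Caesar cipher: shift "blaqp" by 25
  'b' (pos 1) + 25 = pos 0 = 'a'
  'l' (pos 11) + 25 = pos 10 = 'k'
  'a' (pos 0) + 25 = pos 25 = 'z'
  'q' (pos 16) + 25 = pos 15 = 'p'
  'p' (pos 15) + 25 = pos 14 = 'o'
Result: akzpo

akzpo


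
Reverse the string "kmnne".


Input: kmnne
Reading characters right to left:
  Position 4: 'e'
  Position 3: 'n'
  Position 2: 'n'
  Position 1: 'm'
  Position 0: 'k'
Reversed: ennmk

ennmk


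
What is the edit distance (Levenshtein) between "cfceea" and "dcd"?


Computing edit distance: "cfceea" -> "dcd"
DP table:
           d    c    d
      0    1    2    3
  c   1    1    1    2
  f   2    2    2    2
  c   3    3    2    3
  e   4    4    3    3
  e   5    5    4    4
  a   6    6    5    5
Edit distance = dp[6][3] = 5

5


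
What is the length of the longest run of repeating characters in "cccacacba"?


Input: "cccacacba"
Scanning for longest run:
  Position 1 ('c'): continues run of 'c', length=2
  Position 2 ('c'): continues run of 'c', length=3
  Position 3 ('a'): new char, reset run to 1
  Position 4 ('c'): new char, reset run to 1
  Position 5 ('a'): new char, reset run to 1
  Position 6 ('c'): new char, reset run to 1
  Position 7 ('b'): new char, reset run to 1
  Position 8 ('a'): new char, reset run to 1
Longest run: 'c' with length 3

3


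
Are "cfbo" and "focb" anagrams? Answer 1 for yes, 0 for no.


Strings: "cfbo", "focb"
Sorted first:  bcfo
Sorted second: bcfo
Sorted forms match => anagrams

1


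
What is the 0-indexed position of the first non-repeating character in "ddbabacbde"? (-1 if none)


Input: ddbabacbde
Character frequencies:
  'a': 2
  'b': 3
  'c': 1
  'd': 3
  'e': 1
Scanning left to right for freq == 1:
  Position 0 ('d'): freq=3, skip
  Position 1 ('d'): freq=3, skip
  Position 2 ('b'): freq=3, skip
  Position 3 ('a'): freq=2, skip
  Position 4 ('b'): freq=3, skip
  Position 5 ('a'): freq=2, skip
  Position 6 ('c'): unique! => answer = 6

6


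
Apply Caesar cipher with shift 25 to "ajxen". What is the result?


Caesar cipher: shift "ajxen" by 25
  'a' (pos 0) + 25 = pos 25 = 'z'
  'j' (pos 9) + 25 = pos 8 = 'i'
  'x' (pos 23) + 25 = pos 22 = 'w'
  'e' (pos 4) + 25 = pos 3 = 'd'
  'n' (pos 13) + 25 = pos 12 = 'm'
Result: ziwdm

ziwdm


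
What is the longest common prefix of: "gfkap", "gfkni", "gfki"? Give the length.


Words: gfkap, gfkni, gfki
  Position 0: all 'g' => match
  Position 1: all 'f' => match
  Position 2: all 'k' => match
  Position 3: ('a', 'n', 'i') => mismatch, stop
LCP = "gfk" (length 3)

3


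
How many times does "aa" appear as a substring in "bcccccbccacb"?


Searching for "aa" in "bcccccbccacb"
Scanning each position:
  Position 0: "bc" => no
  Position 1: "cc" => no
  Position 2: "cc" => no
  Position 3: "cc" => no
  Position 4: "cc" => no
  Position 5: "cb" => no
  Position 6: "bc" => no
  Position 7: "cc" => no
  Position 8: "ca" => no
  Position 9: "ac" => no
  Position 10: "cb" => no
Total occurrences: 0

0


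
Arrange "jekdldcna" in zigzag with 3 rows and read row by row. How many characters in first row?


Zigzag "jekdldcna" into 3 rows:
Placing characters:
  'j' => row 0
  'e' => row 1
  'k' => row 2
  'd' => row 1
  'l' => row 0
  'd' => row 1
  'c' => row 2
  'n' => row 1
  'a' => row 0
Rows:
  Row 0: "jla"
  Row 1: "eddn"
  Row 2: "kc"
First row length: 3

3


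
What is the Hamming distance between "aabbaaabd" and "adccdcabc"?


Comparing "aabbaaabd" and "adccdcabc" position by position:
  Position 0: 'a' vs 'a' => same
  Position 1: 'a' vs 'd' => differ
  Position 2: 'b' vs 'c' => differ
  Position 3: 'b' vs 'c' => differ
  Position 4: 'a' vs 'd' => differ
  Position 5: 'a' vs 'c' => differ
  Position 6: 'a' vs 'a' => same
  Position 7: 'b' vs 'b' => same
  Position 8: 'd' vs 'c' => differ
Total differences (Hamming distance): 6

6


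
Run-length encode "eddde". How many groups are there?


Input: eddde
Scanning for consecutive runs:
  Group 1: 'e' x 1 (positions 0-0)
  Group 2: 'd' x 3 (positions 1-3)
  Group 3: 'e' x 1 (positions 4-4)
Total groups: 3

3


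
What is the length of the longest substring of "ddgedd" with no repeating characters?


Input: "ddgedd"
Sliding window (track last position of each char):
  Position 0 ('d'): window [0,0] length 1 -- new best
  Position 1 ('d'): repeat (last at 0), move window start to 1
  Position 1 ('d'): window [1,1] length 1
  Position 2 ('g'): window [1,2] length 2 -- new best
  Position 3 ('e'): window [1,3] length 3 -- new best
  Position 4 ('d'): repeat (last at 1), move window start to 2
  Position 4 ('d'): window [2,4] length 3
  Position 5 ('d'): repeat (last at 4), move window start to 5
  Position 5 ('d'): window [5,5] length 1
Longest substring with no repeats: "dge" with length 3

3


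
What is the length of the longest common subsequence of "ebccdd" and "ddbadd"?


LCS of "ebccdd" and "ddbadd"
DP table:
           d    d    b    a    d    d
      0    0    0    0    0    0    0
  e   0    0    0    0    0    0    0
  b   0    0    0    1    1    1    1
  c   0    0    0    1    1    1    1
  c   0    0    0    1    1    1    1
  d   0    1    1    1    1    2    2
  d   0    1    2    2    2    2    3
LCS length = dp[6][6] = 3

3


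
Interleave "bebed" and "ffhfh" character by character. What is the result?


Interleaving "bebed" and "ffhfh":
  Position 0: 'b' from first, 'f' from second => "bf"
  Position 1: 'e' from first, 'f' from second => "ef"
  Position 2: 'b' from first, 'h' from second => "bh"
  Position 3: 'e' from first, 'f' from second => "ef"
  Position 4: 'd' from first, 'h' from second => "dh"
Result: bfefbhefdh

bfefbhefdh


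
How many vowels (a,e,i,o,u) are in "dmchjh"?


Input: dmchjh
Checking each character:
  'd' at position 0: consonant
  'm' at position 1: consonant
  'c' at position 2: consonant
  'h' at position 3: consonant
  'j' at position 4: consonant
  'h' at position 5: consonant
Total vowels: 0

0


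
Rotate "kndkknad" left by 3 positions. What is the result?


Input: "kndkknad", rotate left by 3
First 3 characters: "knd"
Remaining characters: "kknad"
Concatenate remaining + first: "kknad" + "knd" = "kknadknd"

kknadknd


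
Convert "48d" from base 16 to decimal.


Input: "48d" in base 16
Positional expansion:
  Digit '4' (value 4) x 16^2 = 1024
  Digit '8' (value 8) x 16^1 = 128
  Digit 'd' (value 13) x 16^0 = 13
Sum = 1165

1165


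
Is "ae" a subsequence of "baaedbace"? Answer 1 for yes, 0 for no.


Check if "ae" is a subsequence of "baaedbace"
Greedy scan:
  Position 0 ('b'): no match needed
  Position 1 ('a'): matches sub[0] = 'a'
  Position 2 ('a'): no match needed
  Position 3 ('e'): matches sub[1] = 'e'
  Position 4 ('d'): no match needed
  Position 5 ('b'): no match needed
  Position 6 ('a'): no match needed
  Position 7 ('c'): no match needed
  Position 8 ('e'): no match needed
All 2 characters matched => is a subsequence

1


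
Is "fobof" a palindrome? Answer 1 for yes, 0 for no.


Input: fobof
Reversed: fobof
  Compare pos 0 ('f') with pos 4 ('f'): match
  Compare pos 1 ('o') with pos 3 ('o'): match
Result: palindrome

1


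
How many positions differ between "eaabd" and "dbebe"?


Comparing "eaabd" and "dbebe" position by position:
  Position 0: 'e' vs 'd' => DIFFER
  Position 1: 'a' vs 'b' => DIFFER
  Position 2: 'a' vs 'e' => DIFFER
  Position 3: 'b' vs 'b' => same
  Position 4: 'd' vs 'e' => DIFFER
Positions that differ: 4

4


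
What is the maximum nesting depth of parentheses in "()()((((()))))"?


Input: "()()((((()))))"
Tracking depth:
  Position 0 '(': depth becomes 1
  Position 1 ')': depth becomes 0
  Position 2 '(': depth becomes 1
  Position 3 ')': depth becomes 0
  Position 4 '(': depth becomes 1
  Position 5 '(': depth becomes 2
  Position 6 '(': depth becomes 3
  Position 7 '(': depth becomes 4
  Position 8 '(': depth becomes 5
  Position 9 ')': depth becomes 4
  Position 10 ')': depth becomes 3
  Position 11 ')': depth becomes 2
  Position 12 ')': depth becomes 1
  Position 13 ')': depth becomes 0
Maximum depth reached: 5

5


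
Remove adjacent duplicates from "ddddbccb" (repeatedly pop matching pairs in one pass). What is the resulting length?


Input: ddddbccb
Stack-based adjacent duplicate removal:
  Read 'd': push. Stack: d
  Read 'd': matches stack top 'd' => pop. Stack: (empty)
  Read 'd': push. Stack: d
  Read 'd': matches stack top 'd' => pop. Stack: (empty)
  Read 'b': push. Stack: b
  Read 'c': push. Stack: bc
  Read 'c': matches stack top 'c' => pop. Stack: b
  Read 'b': matches stack top 'b' => pop. Stack: (empty)
Final stack: "" (length 0)

0


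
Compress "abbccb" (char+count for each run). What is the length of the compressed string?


Input: abbccb
Runs:
  'a' x 1 => "a1"
  'b' x 2 => "b2"
  'c' x 2 => "c2"
  'b' x 1 => "b1"
Compressed: "a1b2c2b1"
Compressed length: 8

8


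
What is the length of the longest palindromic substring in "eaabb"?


Input: "eaabb"
Checking substrings for palindromes:
  [1:3] "aa" (len 2) => palindrome
  [3:5] "bb" (len 2) => palindrome
Longest palindromic substring: "aa" with length 2

2


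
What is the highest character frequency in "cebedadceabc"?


Input: cebedadceabc
Character counts:
  'a': 2
  'b': 2
  'c': 3
  'd': 2
  'e': 3
Maximum frequency: 3

3


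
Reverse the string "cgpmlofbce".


Input: cgpmlofbce
Reading characters right to left:
  Position 9: 'e'
  Position 8: 'c'
  Position 7: 'b'
  Position 6: 'f'
  Position 5: 'o'
  Position 4: 'l'
  Position 3: 'm'
  Position 2: 'p'
  Position 1: 'g'
  Position 0: 'c'
Reversed: ecbfolmpgc

ecbfolmpgc


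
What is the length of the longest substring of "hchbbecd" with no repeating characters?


Input: "hchbbecd"
Sliding window (track last position of each char):
  Position 0 ('h'): window [0,0] length 1 -- new best
  Position 1 ('c'): window [0,1] length 2 -- new best
  Position 2 ('h'): repeat (last at 0), move window start to 1
  Position 2 ('h'): window [1,2] length 2
  Position 3 ('b'): window [1,3] length 3 -- new best
  Position 4 ('b'): repeat (last at 3), move window start to 4
  Position 4 ('b'): window [4,4] length 1
  Position 5 ('e'): window [4,5] length 2
  Position 6 ('c'): window [4,6] length 3
  Position 7 ('d'): window [4,7] length 4 -- new best
Longest substring with no repeats: "becd" with length 4

4


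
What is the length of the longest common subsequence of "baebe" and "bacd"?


LCS of "baebe" and "bacd"
DP table:
           b    a    c    d
      0    0    0    0    0
  b   0    1    1    1    1
  a   0    1    2    2    2
  e   0    1    2    2    2
  b   0    1    2    2    2
  e   0    1    2    2    2
LCS length = dp[5][4] = 2

2


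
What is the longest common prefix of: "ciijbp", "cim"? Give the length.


Words: ciijbp, cim
  Position 0: all 'c' => match
  Position 1: all 'i' => match
  Position 2: ('i', 'm') => mismatch, stop
LCP = "ci" (length 2)

2


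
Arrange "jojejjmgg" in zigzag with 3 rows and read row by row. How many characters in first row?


Zigzag "jojejjmgg" into 3 rows:
Placing characters:
  'j' => row 0
  'o' => row 1
  'j' => row 2
  'e' => row 1
  'j' => row 0
  'j' => row 1
  'm' => row 2
  'g' => row 1
  'g' => row 0
Rows:
  Row 0: "jjg"
  Row 1: "oejg"
  Row 2: "jm"
First row length: 3

3


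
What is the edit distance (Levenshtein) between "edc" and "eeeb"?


Computing edit distance: "edc" -> "eeeb"
DP table:
           e    e    e    b
      0    1    2    3    4
  e   1    0    1    2    3
  d   2    1    1    2    3
  c   3    2    2    2    3
Edit distance = dp[3][4] = 3

3


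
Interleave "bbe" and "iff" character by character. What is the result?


Interleaving "bbe" and "iff":
  Position 0: 'b' from first, 'i' from second => "bi"
  Position 1: 'b' from first, 'f' from second => "bf"
  Position 2: 'e' from first, 'f' from second => "ef"
Result: bibfef

bibfef


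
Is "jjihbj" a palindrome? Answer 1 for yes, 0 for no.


Input: jjihbj
Reversed: jbhijj
  Compare pos 0 ('j') with pos 5 ('j'): match
  Compare pos 1 ('j') with pos 4 ('b'): MISMATCH
  Compare pos 2 ('i') with pos 3 ('h'): MISMATCH
Result: not a palindrome

0


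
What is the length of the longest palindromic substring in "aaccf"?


Input: "aaccf"
Checking substrings for palindromes:
  [0:2] "aa" (len 2) => palindrome
  [2:4] "cc" (len 2) => palindrome
Longest palindromic substring: "aa" with length 2

2


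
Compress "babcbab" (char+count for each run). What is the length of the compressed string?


Input: babcbab
Runs:
  'b' x 1 => "b1"
  'a' x 1 => "a1"
  'b' x 1 => "b1"
  'c' x 1 => "c1"
  'b' x 1 => "b1"
  'a' x 1 => "a1"
  'b' x 1 => "b1"
Compressed: "b1a1b1c1b1a1b1"
Compressed length: 14

14


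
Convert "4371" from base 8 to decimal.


Input: "4371" in base 8
Positional expansion:
  Digit '4' (value 4) x 8^3 = 2048
  Digit '3' (value 3) x 8^2 = 192
  Digit '7' (value 7) x 8^1 = 56
  Digit '1' (value 1) x 8^0 = 1
Sum = 2297

2297


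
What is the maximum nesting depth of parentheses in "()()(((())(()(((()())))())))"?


Input: "()()(((())(()(((()())))())))"
Tracking depth:
  Position 0 '(': depth becomes 1
  Position 1 ')': depth becomes 0
  Position 2 '(': depth becomes 1
  Position 3 ')': depth becomes 0
  Position 4 '(': depth becomes 1
  Position 5 '(': depth becomes 2
  Position 6 '(': depth becomes 3
  Position 7 '(': depth becomes 4
  Position 8 ')': depth becomes 3
  Position 9 ')': depth becomes 2
  Position 10 '(': depth becomes 3
  Position 11 '(': depth becomes 4
  Position 12 ')': depth becomes 3
  Position 13 '(': depth becomes 4
  Position 14 '(': depth becomes 5
  Position 15 '(': depth becomes 6
  Position 16 '(': depth becomes 7
  Position 17 ')': depth becomes 6
  Position 18 '(': depth becomes 7
  Position 19 ')': depth becomes 6
  Position 20 ')': depth becomes 5
  Position 21 ')': depth becomes 4
  Position 22 ')': depth becomes 3
  Position 23 '(': depth becomes 4
  Position 24 ')': depth becomes 3
  Position 25 ')': depth becomes 2
  Position 26 ')': depth becomes 1
  Position 27 ')': depth becomes 0
Maximum depth reached: 7

7


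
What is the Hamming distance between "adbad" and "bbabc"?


Comparing "adbad" and "bbabc" position by position:
  Position 0: 'a' vs 'b' => differ
  Position 1: 'd' vs 'b' => differ
  Position 2: 'b' vs 'a' => differ
  Position 3: 'a' vs 'b' => differ
  Position 4: 'd' vs 'c' => differ
Total differences (Hamming distance): 5

5


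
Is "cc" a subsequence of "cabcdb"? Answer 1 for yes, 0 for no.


Check if "cc" is a subsequence of "cabcdb"
Greedy scan:
  Position 0 ('c'): matches sub[0] = 'c'
  Position 1 ('a'): no match needed
  Position 2 ('b'): no match needed
  Position 3 ('c'): matches sub[1] = 'c'
  Position 4 ('d'): no match needed
  Position 5 ('b'): no match needed
All 2 characters matched => is a subsequence

1


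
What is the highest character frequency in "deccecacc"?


Input: deccecacc
Character counts:
  'a': 1
  'c': 5
  'd': 1
  'e': 2
Maximum frequency: 5

5


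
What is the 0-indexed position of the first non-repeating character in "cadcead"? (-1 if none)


Input: cadcead
Character frequencies:
  'a': 2
  'c': 2
  'd': 2
  'e': 1
Scanning left to right for freq == 1:
  Position 0 ('c'): freq=2, skip
  Position 1 ('a'): freq=2, skip
  Position 2 ('d'): freq=2, skip
  Position 3 ('c'): freq=2, skip
  Position 4 ('e'): unique! => answer = 4

4


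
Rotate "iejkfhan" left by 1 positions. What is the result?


Input: "iejkfhan", rotate left by 1
First 1 characters: "i"
Remaining characters: "ejkfhan"
Concatenate remaining + first: "ejkfhan" + "i" = "ejkfhani"

ejkfhani


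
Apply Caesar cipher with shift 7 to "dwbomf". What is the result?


Caesar cipher: shift "dwbomf" by 7
  'd' (pos 3) + 7 = pos 10 = 'k'
  'w' (pos 22) + 7 = pos 3 = 'd'
  'b' (pos 1) + 7 = pos 8 = 'i'
  'o' (pos 14) + 7 = pos 21 = 'v'
  'm' (pos 12) + 7 = pos 19 = 't'
  'f' (pos 5) + 7 = pos 12 = 'm'
Result: kdivtm

kdivtm


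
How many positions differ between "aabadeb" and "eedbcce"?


Comparing "aabadeb" and "eedbcce" position by position:
  Position 0: 'a' vs 'e' => DIFFER
  Position 1: 'a' vs 'e' => DIFFER
  Position 2: 'b' vs 'd' => DIFFER
  Position 3: 'a' vs 'b' => DIFFER
  Position 4: 'd' vs 'c' => DIFFER
  Position 5: 'e' vs 'c' => DIFFER
  Position 6: 'b' vs 'e' => DIFFER
Positions that differ: 7

7


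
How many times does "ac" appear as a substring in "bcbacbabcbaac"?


Searching for "ac" in "bcbacbabcbaac"
Scanning each position:
  Position 0: "bc" => no
  Position 1: "cb" => no
  Position 2: "ba" => no
  Position 3: "ac" => MATCH
  Position 4: "cb" => no
  Position 5: "ba" => no
  Position 6: "ab" => no
  Position 7: "bc" => no
  Position 8: "cb" => no
  Position 9: "ba" => no
  Position 10: "aa" => no
  Position 11: "ac" => MATCH
Total occurrences: 2

2


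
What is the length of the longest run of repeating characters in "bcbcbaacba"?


Input: "bcbcbaacba"
Scanning for longest run:
  Position 1 ('c'): new char, reset run to 1
  Position 2 ('b'): new char, reset run to 1
  Position 3 ('c'): new char, reset run to 1
  Position 4 ('b'): new char, reset run to 1
  Position 5 ('a'): new char, reset run to 1
  Position 6 ('a'): continues run of 'a', length=2
  Position 7 ('c'): new char, reset run to 1
  Position 8 ('b'): new char, reset run to 1
  Position 9 ('a'): new char, reset run to 1
Longest run: 'a' with length 2

2


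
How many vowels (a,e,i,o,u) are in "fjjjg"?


Input: fjjjg
Checking each character:
  'f' at position 0: consonant
  'j' at position 1: consonant
  'j' at position 2: consonant
  'j' at position 3: consonant
  'g' at position 4: consonant
Total vowels: 0

0


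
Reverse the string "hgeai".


Input: hgeai
Reading characters right to left:
  Position 4: 'i'
  Position 3: 'a'
  Position 2: 'e'
  Position 1: 'g'
  Position 0: 'h'
Reversed: iaegh

iaegh


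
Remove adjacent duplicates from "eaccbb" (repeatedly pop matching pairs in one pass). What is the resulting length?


Input: eaccbb
Stack-based adjacent duplicate removal:
  Read 'e': push. Stack: e
  Read 'a': push. Stack: ea
  Read 'c': push. Stack: eac
  Read 'c': matches stack top 'c' => pop. Stack: ea
  Read 'b': push. Stack: eab
  Read 'b': matches stack top 'b' => pop. Stack: ea
Final stack: "ea" (length 2)

2


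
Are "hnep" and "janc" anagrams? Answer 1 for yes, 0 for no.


Strings: "hnep", "janc"
Sorted first:  ehnp
Sorted second: acjn
Differ at position 0: 'e' vs 'a' => not anagrams

0


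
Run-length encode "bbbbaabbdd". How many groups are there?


Input: bbbbaabbdd
Scanning for consecutive runs:
  Group 1: 'b' x 4 (positions 0-3)
  Group 2: 'a' x 2 (positions 4-5)
  Group 3: 'b' x 2 (positions 6-7)
  Group 4: 'd' x 2 (positions 8-9)
Total groups: 4

4


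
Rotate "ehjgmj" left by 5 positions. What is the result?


Input: "ehjgmj", rotate left by 5
First 5 characters: "ehjgm"
Remaining characters: "j"
Concatenate remaining + first: "j" + "ehjgm" = "jehjgm"

jehjgm


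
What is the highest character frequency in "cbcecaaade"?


Input: cbcecaaade
Character counts:
  'a': 3
  'b': 1
  'c': 3
  'd': 1
  'e': 2
Maximum frequency: 3

3


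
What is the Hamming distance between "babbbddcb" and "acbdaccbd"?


Comparing "babbbddcb" and "acbdaccbd" position by position:
  Position 0: 'b' vs 'a' => differ
  Position 1: 'a' vs 'c' => differ
  Position 2: 'b' vs 'b' => same
  Position 3: 'b' vs 'd' => differ
  Position 4: 'b' vs 'a' => differ
  Position 5: 'd' vs 'c' => differ
  Position 6: 'd' vs 'c' => differ
  Position 7: 'c' vs 'b' => differ
  Position 8: 'b' vs 'd' => differ
Total differences (Hamming distance): 8

8


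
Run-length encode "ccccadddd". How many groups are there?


Input: ccccadddd
Scanning for consecutive runs:
  Group 1: 'c' x 4 (positions 0-3)
  Group 2: 'a' x 1 (positions 4-4)
  Group 3: 'd' x 4 (positions 5-8)
Total groups: 3

3


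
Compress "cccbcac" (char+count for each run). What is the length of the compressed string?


Input: cccbcac
Runs:
  'c' x 3 => "c3"
  'b' x 1 => "b1"
  'c' x 1 => "c1"
  'a' x 1 => "a1"
  'c' x 1 => "c1"
Compressed: "c3b1c1a1c1"
Compressed length: 10

10


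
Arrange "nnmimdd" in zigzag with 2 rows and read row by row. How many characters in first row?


Zigzag "nnmimdd" into 2 rows:
Placing characters:
  'n' => row 0
  'n' => row 1
  'm' => row 0
  'i' => row 1
  'm' => row 0
  'd' => row 1
  'd' => row 0
Rows:
  Row 0: "nmmd"
  Row 1: "nid"
First row length: 4

4


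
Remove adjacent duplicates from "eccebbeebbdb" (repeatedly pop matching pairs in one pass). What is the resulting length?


Input: eccebbeebbdb
Stack-based adjacent duplicate removal:
  Read 'e': push. Stack: e
  Read 'c': push. Stack: ec
  Read 'c': matches stack top 'c' => pop. Stack: e
  Read 'e': matches stack top 'e' => pop. Stack: (empty)
  Read 'b': push. Stack: b
  Read 'b': matches stack top 'b' => pop. Stack: (empty)
  Read 'e': push. Stack: e
  Read 'e': matches stack top 'e' => pop. Stack: (empty)
  Read 'b': push. Stack: b
  Read 'b': matches stack top 'b' => pop. Stack: (empty)
  Read 'd': push. Stack: d
  Read 'b': push. Stack: db
Final stack: "db" (length 2)

2


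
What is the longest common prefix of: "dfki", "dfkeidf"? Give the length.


Words: dfki, dfkeidf
  Position 0: all 'd' => match
  Position 1: all 'f' => match
  Position 2: all 'k' => match
  Position 3: ('i', 'e') => mismatch, stop
LCP = "dfk" (length 3)

3


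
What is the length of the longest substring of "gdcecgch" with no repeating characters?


Input: "gdcecgch"
Sliding window (track last position of each char):
  Position 0 ('g'): window [0,0] length 1 -- new best
  Position 1 ('d'): window [0,1] length 2 -- new best
  Position 2 ('c'): window [0,2] length 3 -- new best
  Position 3 ('e'): window [0,3] length 4 -- new best
  Position 4 ('c'): repeat (last at 2), move window start to 3
  Position 4 ('c'): window [3,4] length 2
  Position 5 ('g'): window [3,5] length 3
  Position 6 ('c'): repeat (last at 4), move window start to 5
  Position 6 ('c'): window [5,6] length 2
  Position 7 ('h'): window [5,7] length 3
Longest substring with no repeats: "gdce" with length 4

4


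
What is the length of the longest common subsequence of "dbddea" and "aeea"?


LCS of "dbddea" and "aeea"
DP table:
           a    e    e    a
      0    0    0    0    0
  d   0    0    0    0    0
  b   0    0    0    0    0
  d   0    0    0    0    0
  d   0    0    0    0    0
  e   0    0    1    1    1
  a   0    1    1    1    2
LCS length = dp[6][4] = 2

2
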